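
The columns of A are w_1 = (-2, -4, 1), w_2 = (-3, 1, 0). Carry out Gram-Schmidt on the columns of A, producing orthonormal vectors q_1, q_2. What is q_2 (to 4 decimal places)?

q_2 = (-0.8970, 0.4409, -0.0304)

q_1 = w_1/‖w_1‖ = (-2, -4, 1)/4.5826 = (-0.4364, -0.8729, 0.2182).
r_{12} = q_1·w_2 = 0.4364.
u_2 = w_2 − 0.4364·q_1 = (-2.8095, 1.3810, -0.0952).
‖u_2‖ = 3.1320, so q_2 = (-0.8970, 0.4409, -0.0304).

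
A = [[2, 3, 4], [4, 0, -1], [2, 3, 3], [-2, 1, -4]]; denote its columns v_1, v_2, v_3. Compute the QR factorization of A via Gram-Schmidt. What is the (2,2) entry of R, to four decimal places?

r_{22} = 3.9279

v_1 = (2, 4, 2, -2); ‖v_1‖ = 5.2915, so e_1 = (0.3780, 0.7559, 0.3780, -0.3780).
e_1·v_2 = 0.3780·3 + 0.7559·0 + 0.3780·3 + (-0.3780)·1 = 1.8898.
u_2 = v_2 − 1.8898·e_1 = (2.2857, -1.4286, 2.2857, 1.7143).
r_{22} = ‖u_2‖ = 3.9279.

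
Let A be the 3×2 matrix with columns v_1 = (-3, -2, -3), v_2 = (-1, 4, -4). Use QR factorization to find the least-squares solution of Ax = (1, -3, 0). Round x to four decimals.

v_1 = (-3, -2, -3); ‖v_1‖ = 4.6904, so q_1 = (-0.6396, -0.4264, -0.6396).
q_1·v_2 = (-0.6396)·(-1) + (-0.4264)·4 + (-0.6396)·(-4) = 1.4924.
u_2 = v_2 − 1.4924·q_1 = (-0.0455, 4.6364, -3.0455).
‖u_2‖ = 5.5473, so q_2 = (-0.0082, 0.8358, -0.5490).
Qᵀb = (0.6396, -2.5155).
Back-substitute: x_2 = -2.5155/5.5473 = -0.4535.
x_1 = (0.6396 − 1.4924·(-0.4535))/4.6904 = 0.2806.

x = (0.2806, -0.4535)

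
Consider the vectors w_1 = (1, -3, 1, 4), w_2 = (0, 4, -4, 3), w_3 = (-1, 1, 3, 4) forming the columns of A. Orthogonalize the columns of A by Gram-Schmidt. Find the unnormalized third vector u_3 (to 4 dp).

e_1 = w_1/‖w_1‖ = (1, -3, 1, 4)/5.1962 = (0.1925, -0.5774, 0.1925, 0.7698).
r_{12} = e_1·w_2 = -0.7698.
u_2 = w_2 + 0.7698·e_1 = (0.1481, 3.5556, -3.8519, 3.5926).
‖u_2‖ = 6.3567, so e_2 = (0.0233, 0.5593, -0.6060, 0.5652).
r_{13} = e_1·w_3 = 2.8868; r_{23} = e_2·w_3 = 0.9788.
u_3 = w_3 − 2.8868·e_1 − 0.9788·e_2 = (-1.5784, 2.1192, 3.0376, 1.2246).

u_3 = (-1.5784, 2.1192, 3.0376, 1.2246)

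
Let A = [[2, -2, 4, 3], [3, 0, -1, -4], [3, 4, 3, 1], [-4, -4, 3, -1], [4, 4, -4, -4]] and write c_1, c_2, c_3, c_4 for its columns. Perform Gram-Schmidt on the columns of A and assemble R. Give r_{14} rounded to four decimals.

r_{14} = -2.0412

e_1 = c_1/‖c_1‖ = (2, 3, 3, -4, 4)/7.3485 = (0.2722, 0.4082, 0.4082, -0.5443, 0.5443).
r_{14} = e_1·c_4 = -2.0412.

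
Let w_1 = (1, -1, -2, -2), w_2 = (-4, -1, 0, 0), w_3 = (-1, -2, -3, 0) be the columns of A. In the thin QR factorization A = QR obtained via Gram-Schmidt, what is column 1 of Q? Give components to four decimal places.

q_1 = (0.3162, -0.3162, -0.6325, -0.6325)

w_1 = (1, -1, -2, -2); ‖w_1‖ = 3.1623, so q_1 = (0.3162, -0.3162, -0.6325, -0.6325).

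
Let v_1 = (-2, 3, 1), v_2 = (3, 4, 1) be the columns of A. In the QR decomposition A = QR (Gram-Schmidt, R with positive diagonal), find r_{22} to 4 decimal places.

r_{22} = 4.7434

v_1 = (-2, 3, 1); ‖v_1‖ = 3.7417, so q_1 = (-0.5345, 0.8018, 0.2673).
q_1·v_2 = (-0.5345)·3 + 0.8018·4 + 0.2673·1 = 1.8708.
u_2 = v_2 − 1.8708·q_1 = (4.0000, 2.5000, 0.5000).
r_{22} = ‖u_2‖ = 4.7434.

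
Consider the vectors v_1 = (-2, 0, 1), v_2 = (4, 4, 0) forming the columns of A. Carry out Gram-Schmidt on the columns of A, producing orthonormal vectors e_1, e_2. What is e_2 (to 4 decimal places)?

e_1 = v_1/‖v_1‖ = (-2, 0, 1)/2.2361 = (-0.8944, 0.0000, 0.4472).
r_{12} = e_1·v_2 = -3.5777.
u_2 = v_2 + 3.5777·e_1 = (0.8000, 4.0000, 1.6000).
‖u_2‖ = 4.3818, so e_2 = (0.1826, 0.9129, 0.3651).

e_2 = (0.1826, 0.9129, 0.3651)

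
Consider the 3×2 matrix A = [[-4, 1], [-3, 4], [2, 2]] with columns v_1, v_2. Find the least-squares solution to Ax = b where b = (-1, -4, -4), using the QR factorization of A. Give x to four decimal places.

x = (-0.2839, -1.3527)

e_1 = v_1/‖v_1‖ = (-4, -3, 2)/5.3852 = (-0.7428, -0.5571, 0.3714).
r_{12} = e_1·v_2 = -2.2283.
u_2 = v_2 + 2.2283·e_1 = (-0.6552, 2.7586, 2.8276).
‖u_2‖ = 4.0043, so e_2 = (-0.1636, 0.6889, 0.7061).
Qᵀb = (1.4856, -5.4166).
Back-substitute: x_2 = -5.4166/4.0043 = -1.3527.
x_1 = (1.4856 + 2.2283·(-1.3527))/5.3852 = -0.2839.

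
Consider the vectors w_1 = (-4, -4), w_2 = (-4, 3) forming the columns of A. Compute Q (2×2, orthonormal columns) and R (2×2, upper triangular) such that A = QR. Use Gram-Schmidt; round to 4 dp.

w_1 = (-4, -4); ‖w_1‖ = 5.6569, so e_1 = (-0.7071, -0.7071).
e_1·w_2 = (-0.7071)·(-4) + (-0.7071)·3 = 0.7071.
u_2 = w_2 − 0.7071·e_1 = (-3.5000, 3.5000).
‖u_2‖ = 4.9497, so e_2 = (-0.7071, 0.7071).

Q = [[-0.7071, -0.7071], [-0.7071, 0.7071]], R = [[5.6569, 0.7071], [0.0000, 4.9497]]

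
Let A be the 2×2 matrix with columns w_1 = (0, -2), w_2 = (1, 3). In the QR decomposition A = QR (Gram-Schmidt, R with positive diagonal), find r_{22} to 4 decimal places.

r_{22} = 1.0000

w_1 = (0, -2); ‖w_1‖ = 2.0000, so e_1 = (0.0000, -1.0000).
e_1·w_2 = 0.0000·1 + (-1.0000)·3 = -3.0000.
u_2 = w_2 + 3.0000·e_1 = (1.0000, 0.0000).
r_{22} = ‖u_2‖ = 1.0000.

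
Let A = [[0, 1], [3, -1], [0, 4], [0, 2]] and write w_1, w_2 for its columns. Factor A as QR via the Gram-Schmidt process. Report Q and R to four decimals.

Q = [[0.0000, 0.2182], [1.0000, 0.0000], [0.0000, 0.8729], [0.0000, 0.4364]], R = [[3.0000, -1.0000], [0.0000, 4.5826]]

w_1 = (0, 3, 0, 0); ‖w_1‖ = 3.0000, so e_1 = (0.0000, 1.0000, 0.0000, 0.0000).
e_1·w_2 = 0.0000·1 + 1.0000·(-1) + 0.0000·4 + 0.0000·2 = -1.0000.
u_2 = w_2 + 1.0000·e_1 = (1.0000, 0.0000, 4.0000, 2.0000).
‖u_2‖ = 4.5826, so e_2 = (0.2182, 0.0000, 0.8729, 0.4364).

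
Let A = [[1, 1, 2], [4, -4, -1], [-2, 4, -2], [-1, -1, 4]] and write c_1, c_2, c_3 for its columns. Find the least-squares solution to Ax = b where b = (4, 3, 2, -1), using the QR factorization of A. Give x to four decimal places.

x = (2.0498, 1.4238, 0.3857)

q_1 = c_1/‖c_1‖ = (1, 4, -2, -1)/4.6904 = (0.2132, 0.8528, -0.4264, -0.2132).
r_{12} = q_1·c_2 = -4.6904.
u_2 = c_2 + 4.6904·q_1 = (2.0000, 0.0000, 2.0000, -2.0000).
‖u_2‖ = 3.4641, so q_2 = (0.5774, 0.0000, 0.5774, -0.5774).
r_{13} = q_1·c_3 = -0.4264; r_{23} = q_2·c_3 = -2.3094.
u_3 = c_3 + 0.4264·q_1 + 2.3094·q_2 = (3.4242, -0.6364, -0.8485, 2.5758).
‖u_3‖ = 4.4142, so q_3 = (0.7757, -0.1442, -0.1922, 0.5835).
Qᵀb = (2.7716, 4.0415, 1.7025).
Back-substitute: x_3 = 1.7025/4.4142 = 0.3857.
x_2 = (4.0415 + 2.3094·0.3857)/3.4641 = 1.4238.
x_1 = (2.7716 + 4.6904·1.4238 + 0.4264·0.3857)/4.6904 = 2.0498.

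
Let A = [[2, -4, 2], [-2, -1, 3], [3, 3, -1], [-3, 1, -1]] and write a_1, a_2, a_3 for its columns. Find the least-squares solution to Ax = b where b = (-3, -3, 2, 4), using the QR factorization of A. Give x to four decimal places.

q_1 = a_1/‖a_1‖ = (2, -2, 3, -3)/5.0990 = (0.3922, -0.3922, 0.5883, -0.5883).
r_{12} = q_1·a_2 = 0.0000.
u_2 = a_2 + 0.0000·q_1 = (-4.0000, -1.0000, 3.0000, 1.0000).
‖u_2‖ = 5.1962, so q_2 = (-0.7698, -0.1925, 0.5774, 0.1925).
r_{13} = q_1·a_3 = -0.3922; r_{23} = q_2·a_3 = -2.8868.
u_3 = a_3 + 0.3922·q_1 + 2.8868·q_2 = (-0.0684, 2.2906, 0.8974, -0.6752).
‖u_3‖ = 2.5520, so q_3 = (-0.0268, 0.8976, 0.3517, -0.2646).
Qᵀb = (-1.1767, 4.8113, -2.9673).
Back-substitute: x_3 = -2.9673/2.5520 = -1.1627.
x_2 = (4.8113 + 2.8868·(-1.1627))/5.1962 = 0.2800.
x_1 = (-1.1767 + 0.0000·0.2800 + 0.3922·(-1.1627))/5.0990 = -0.3202.

x = (-0.3202, 0.2800, -1.1627)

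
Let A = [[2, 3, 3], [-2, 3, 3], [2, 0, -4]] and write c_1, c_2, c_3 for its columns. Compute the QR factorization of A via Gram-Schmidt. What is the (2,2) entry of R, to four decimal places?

c_1 = (2, -2, 2); ‖c_1‖ = 3.4641, so q_1 = (0.5774, -0.5774, 0.5774).
q_1·c_2 = 0.5774·3 + (-0.5774)·3 + 0.5774·0 = 0.0000.
u_2 = c_2 − 0.0000·q_1 = (3.0000, 3.0000, 0.0000).
r_{22} = ‖u_2‖ = 4.2426.

r_{22} = 4.2426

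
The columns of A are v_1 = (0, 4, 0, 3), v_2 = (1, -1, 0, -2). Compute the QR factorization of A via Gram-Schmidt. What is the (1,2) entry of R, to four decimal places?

v_1 = (0, 4, 0, 3); ‖v_1‖ = 5.0000, so e_1 = (0.0000, 0.8000, 0.0000, 0.6000).
r_{12} = e_1·v_2 = -2.0000.

r_{12} = -2.0000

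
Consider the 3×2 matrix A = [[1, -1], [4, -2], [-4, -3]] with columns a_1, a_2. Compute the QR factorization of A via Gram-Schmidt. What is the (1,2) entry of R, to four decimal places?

r_{12} = 0.5222

a_1 = (1, 4, -4); ‖a_1‖ = 5.7446, so q_1 = (0.1741, 0.6963, -0.6963).
r_{12} = q_1·a_2 = 0.5222.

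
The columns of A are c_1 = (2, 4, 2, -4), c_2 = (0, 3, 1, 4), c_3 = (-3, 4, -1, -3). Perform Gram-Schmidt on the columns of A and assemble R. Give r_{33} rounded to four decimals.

c_1 = (2, 4, 2, -4); ‖c_1‖ = 6.3246, so e_1 = (0.3162, 0.6325, 0.3162, -0.6325).
e_1·c_2 = 0.3162·0 + 0.6325·3 + 0.3162·1 + (-0.6325)·4 = -0.3162.
u_2 = c_2 + 0.3162·e_1 = (0.1000, 3.2000, 1.1000, 3.8000).
‖u_2‖ = 5.0892, so e_2 = (0.0196, 0.6288, 0.2161, 0.7467).
e_1·c_3 = 0.3162·(-3) + 0.6325·4 + 0.3162·(-1) + (-0.6325)·(-3) = 3.1623; e_2·c_3 = 0.0196·(-3) + 0.6288·4 + 0.2161·(-1) + 0.7467·(-3) = 0.0000.
u_3 = c_3 − 3.1623·e_1 + 0.0000·e_2 = (-4.0000, 2.0000, -2.0000, -1.0000).
r_{33} = ‖u_3‖ = 5.0000.

r_{33} = 5.0000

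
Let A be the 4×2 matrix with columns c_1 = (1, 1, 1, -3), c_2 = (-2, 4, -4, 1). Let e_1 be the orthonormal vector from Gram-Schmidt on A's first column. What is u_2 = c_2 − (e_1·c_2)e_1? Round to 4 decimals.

e_1 = c_1/‖c_1‖ = (1, 1, 1, -3)/3.4641 = (0.2887, 0.2887, 0.2887, -0.8660).
r_{12} = e_1·c_2 = -1.4434.
u_2 = c_2 + 1.4434·e_1 = (-1.5833, 4.4167, -3.5833, -0.2500).

u_2 = (-1.5833, 4.4167, -3.5833, -0.2500)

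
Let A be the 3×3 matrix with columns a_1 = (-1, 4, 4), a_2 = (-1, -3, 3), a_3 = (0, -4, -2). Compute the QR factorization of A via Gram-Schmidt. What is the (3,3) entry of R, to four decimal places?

a_1 = (-1, 4, 4); ‖a_1‖ = 5.7446, so e_1 = (-0.1741, 0.6963, 0.6963).
e_1·a_2 = (-0.1741)·(-1) + 0.6963·(-3) + 0.6963·3 = 0.1741.
u_2 = a_2 − 0.1741·e_1 = (-0.9697, -3.1212, 2.8788).
‖u_2‖ = 4.3554, so e_2 = (-0.2226, -0.7166, 0.6610).
e_1·a_3 = (-0.1741)·0 + 0.6963·(-4) + 0.6963·(-2) = -4.1779; e_2·a_3 = (-0.2226)·0 + (-0.7166)·(-4) + 0.6610·(-2) = 1.5446.
u_3 = a_3 + 4.1779·e_1 − 1.5446·e_2 = (-0.3834, 0.0160, -0.1118).
r_{33} = ‖u_3‖ = 0.3997.

r_{33} = 0.3997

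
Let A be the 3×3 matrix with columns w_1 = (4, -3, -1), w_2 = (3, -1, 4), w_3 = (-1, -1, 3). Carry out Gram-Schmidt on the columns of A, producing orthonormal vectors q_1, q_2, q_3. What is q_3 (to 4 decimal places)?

q_3 = (-0.5518, -0.8065, 0.2122)

w_1 = (4, -3, -1); ‖w_1‖ = 5.0990, so q_1 = (0.7845, -0.5883, -0.1961).
q_1·w_2 = 0.7845·3 + (-0.5883)·(-1) + (-0.1961)·4 = 2.1573.
u_2 = w_2 − 2.1573·q_1 = (1.3077, 0.2692, 4.4231).
‖u_2‖ = 4.6202, so q_2 = (0.2830, 0.0583, 0.9573).
q_1·w_3 = 0.7845·(-1) + (-0.5883)·(-1) + (-0.1961)·3 = -0.7845; q_2·w_3 = 0.2830·(-1) + 0.0583·(-1) + 0.9573·3 = 2.5307.
u_3 = w_3 + 0.7845·q_1 − 2.5307·q_2 = (-1.1009, -1.6090, 0.4234).
‖u_3‖ = 1.9950, so q_3 = (-0.5518, -0.8065, 0.2122).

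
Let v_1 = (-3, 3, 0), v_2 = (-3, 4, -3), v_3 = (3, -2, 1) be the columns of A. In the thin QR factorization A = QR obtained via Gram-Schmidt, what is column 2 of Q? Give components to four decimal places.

e_2 = (0.1622, 0.1622, -0.9733)

v_1 = (-3, 3, 0); ‖v_1‖ = 4.2426, so e_1 = (-0.7071, 0.7071, 0.0000).
e_1·v_2 = (-0.7071)·(-3) + 0.7071·4 + 0.0000·(-3) = 4.9497.
u_2 = v_2 − 4.9497·e_1 = (0.5000, 0.5000, -3.0000).
‖u_2‖ = 3.0822, so e_2 = (0.1622, 0.1622, -0.9733).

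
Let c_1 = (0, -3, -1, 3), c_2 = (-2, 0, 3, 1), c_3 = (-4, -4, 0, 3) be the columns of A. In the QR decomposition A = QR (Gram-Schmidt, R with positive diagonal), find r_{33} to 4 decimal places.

r_{33} = 3.0243

c_1 = (0, -3, -1, 3); ‖c_1‖ = 4.3589, so e_1 = (0.0000, -0.6882, -0.2294, 0.6882).
e_1·c_2 = 0.0000·(-2) + (-0.6882)·0 + (-0.2294)·3 + 0.6882·1 = 0.0000.
u_2 = c_2 + 0.0000·e_1 = (-2.0000, 0.0000, 3.0000, 1.0000).
‖u_2‖ = 3.7417, so e_2 = (-0.5345, 0.0000, 0.8018, 0.2673).
e_1·c_3 = 0.0000·(-4) + (-0.6882)·(-4) + (-0.2294)·0 + 0.6882·3 = 4.8177; e_2·c_3 = (-0.5345)·(-4) + 0.0000·(-4) + 0.8018·0 + 0.2673·3 = 2.9399.
u_3 = c_3 − 4.8177·e_1 − 2.9399·e_2 = (-2.4286, -0.6842, -1.2519, -1.1015).
r_{33} = ‖u_3‖ = 3.0243.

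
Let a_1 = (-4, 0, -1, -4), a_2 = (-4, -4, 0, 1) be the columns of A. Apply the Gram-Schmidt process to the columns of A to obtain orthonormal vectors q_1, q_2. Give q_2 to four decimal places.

a_1 = (-4, 0, -1, -4); ‖a_1‖ = 5.7446, so q_1 = (-0.6963, 0.0000, -0.1741, -0.6963).
q_1·a_2 = (-0.6963)·(-4) + 0.0000·(-4) + (-0.1741)·0 + (-0.6963)·1 = 2.0889.
u_2 = a_2 − 2.0889·q_1 = (-2.5455, -4.0000, 0.3636, 2.4545).
‖u_2‖ = 5.3513, so q_2 = (-0.4757, -0.7475, 0.0680, 0.4587).

q_2 = (-0.4757, -0.7475, 0.0680, 0.4587)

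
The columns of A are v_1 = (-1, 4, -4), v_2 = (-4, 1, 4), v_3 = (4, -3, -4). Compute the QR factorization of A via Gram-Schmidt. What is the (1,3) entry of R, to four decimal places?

r_{13} = 0.0000

q_1 = v_1/‖v_1‖ = (-1, 4, -4)/5.7446 = (-0.1741, 0.6963, -0.6963).
r_{13} = q_1·v_3 = 0.0000.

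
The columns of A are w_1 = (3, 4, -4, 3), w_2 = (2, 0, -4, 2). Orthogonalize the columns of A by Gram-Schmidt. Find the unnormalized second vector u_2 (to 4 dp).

u_2 = (0.3200, -2.2400, -1.7600, 0.3200)

w_1 = (3, 4, -4, 3); ‖w_1‖ = 7.0711, so q_1 = (0.4243, 0.5657, -0.5657, 0.4243).
q_1·w_2 = 0.4243·2 + 0.5657·0 + (-0.5657)·(-4) + 0.4243·2 = 3.9598.
u_2 = w_2 − 3.9598·q_1 = (0.3200, -2.2400, -1.7600, 0.3200).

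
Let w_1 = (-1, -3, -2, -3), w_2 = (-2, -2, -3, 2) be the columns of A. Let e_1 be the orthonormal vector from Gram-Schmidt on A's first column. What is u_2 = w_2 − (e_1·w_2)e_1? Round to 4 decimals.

e_1 = w_1/‖w_1‖ = (-1, -3, -2, -3)/4.7958 = (-0.2085, -0.6255, -0.4170, -0.6255).
r_{12} = e_1·w_2 = 1.6681.
u_2 = w_2 − 1.6681·e_1 = (-1.6522, -0.9565, -2.3043, 3.0435).

u_2 = (-1.6522, -0.9565, -2.3043, 3.0435)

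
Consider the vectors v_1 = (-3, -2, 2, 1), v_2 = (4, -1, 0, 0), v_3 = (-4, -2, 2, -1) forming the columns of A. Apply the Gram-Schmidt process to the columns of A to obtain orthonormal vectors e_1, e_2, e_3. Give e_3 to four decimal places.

e_1 = v_1/‖v_1‖ = (-3, -2, 2, 1)/4.2426 = (-0.7071, -0.4714, 0.4714, 0.2357).
r_{12} = e_1·v_2 = -2.3570.
u_2 = v_2 + 2.3570·e_1 = (2.3333, -2.1111, 1.1111, 0.5556).
‖u_2‖ = 3.3830, so e_2 = (0.6897, -0.6240, 0.3284, 0.1642).
r_{13} = e_1·v_3 = 4.4783; r_{23} = e_2·v_3 = -1.0182.
u_3 = v_3 − 4.4783·e_1 + 1.0182·e_2 = (-0.1311, -0.5243, 0.2233, -1.8883).
‖u_3‖ = 1.9768, so e_3 = (-0.0663, -0.2652, 0.1130, -0.9553).

e_3 = (-0.0663, -0.2652, 0.1130, -0.9553)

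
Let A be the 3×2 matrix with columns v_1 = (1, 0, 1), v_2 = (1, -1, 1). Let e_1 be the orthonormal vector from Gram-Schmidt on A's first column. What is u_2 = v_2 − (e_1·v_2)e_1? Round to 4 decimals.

e_1 = v_1/‖v_1‖ = (1, 0, 1)/1.4142 = (0.7071, 0.0000, 0.7071).
r_{12} = e_1·v_2 = 1.4142.
u_2 = v_2 − 1.4142·e_1 = (0.0000, -1.0000, 0.0000).

u_2 = (0.0000, -1.0000, 0.0000)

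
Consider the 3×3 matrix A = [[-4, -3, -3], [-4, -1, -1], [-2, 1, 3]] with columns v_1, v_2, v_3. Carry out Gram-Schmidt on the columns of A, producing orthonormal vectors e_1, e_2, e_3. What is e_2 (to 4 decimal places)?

e_1 = v_1/‖v_1‖ = (-4, -4, -2)/6.0000 = (-0.6667, -0.6667, -0.3333).
r_{12} = e_1·v_2 = 2.3333.
u_2 = v_2 − 2.3333·e_1 = (-1.4444, 0.5556, 1.7778).
‖u_2‖ = 2.3570, so e_2 = (-0.6128, 0.2357, 0.7542).

e_2 = (-0.6128, 0.2357, 0.7542)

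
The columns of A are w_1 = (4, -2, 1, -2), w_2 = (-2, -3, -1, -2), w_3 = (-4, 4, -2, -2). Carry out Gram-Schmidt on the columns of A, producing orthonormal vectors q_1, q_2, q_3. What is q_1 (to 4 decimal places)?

q_1 = (0.8000, -0.4000, 0.2000, -0.4000)

q_1 = w_1/‖w_1‖ = (4, -2, 1, -2)/5.0000 = (0.8000, -0.4000, 0.2000, -0.4000).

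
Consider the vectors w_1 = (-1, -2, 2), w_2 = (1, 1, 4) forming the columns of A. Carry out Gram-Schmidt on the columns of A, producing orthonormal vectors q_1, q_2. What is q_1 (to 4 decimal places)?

w_1 = (-1, -2, 2); ‖w_1‖ = 3.0000, so q_1 = (-0.3333, -0.6667, 0.6667).

q_1 = (-0.3333, -0.6667, 0.6667)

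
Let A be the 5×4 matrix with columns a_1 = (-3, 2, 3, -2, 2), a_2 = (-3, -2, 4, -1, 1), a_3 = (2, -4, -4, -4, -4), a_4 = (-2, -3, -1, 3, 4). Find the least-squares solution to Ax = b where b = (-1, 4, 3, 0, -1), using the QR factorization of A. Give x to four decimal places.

x = (0.0821, 0.1108, -0.4829, -0.6574)

a_1 = (-3, 2, 3, -2, 2); ‖a_1‖ = 5.4772, so e_1 = (-0.5477, 0.3651, 0.5477, -0.3651, 0.3651).
e_1·a_2 = (-0.5477)·(-3) + 0.3651·(-2) + 0.5477·4 + (-0.3651)·(-1) + 0.3651·1 = 3.8341.
u_2 = a_2 − 3.8341·e_1 = (-0.9000, -3.4000, 1.9000, 0.4000, -0.4000).
‖u_2‖ = 4.0373, so e_2 = (-0.2229, -0.8421, 0.4706, 0.0991, -0.0991).
e_1·a_3 = (-0.5477)·2 + 0.3651·(-4) + 0.5477·(-4) + (-0.3651)·(-4) + 0.3651·(-4) = -4.7469; e_2·a_3 = (-0.2229)·2 + (-0.8421)·(-4) + 0.4706·(-4) + 0.0991·(-4) + (-0.0991)·(-4) = 1.0403.
u_3 = a_3 + 4.7469·e_1 − 1.0403·e_2 = (-0.3681, -1.3906, -1.8896, -5.8364, -2.1636).
‖u_3‖ = 6.6622, so e_3 = (-0.0553, -0.2087, -0.2836, -0.8761, -0.3248).
e_1·a_4 = (-0.5477)·(-2) + 0.3651·(-3) + 0.5477·(-1) + (-0.3651)·3 + 0.3651·4 = -0.1826; e_2·a_4 = (-0.2229)·(-2) + (-0.8421)·(-3) + 0.4706·(-1) + 0.0991·3 + (-0.0991)·4 = 2.4026; e_3·a_4 = (-0.0553)·(-2) + (-0.2087)·(-3) + (-0.2836)·(-1) + (-0.8761)·3 + (-0.3248)·4 = -2.9069.
u_4 = a_4 + 0.1826·e_1 − 2.4026·e_2 + 2.9069·e_3 = (-1.7250, -1.5168, -2.8551, 0.1487, 3.3607).
‖u_4‖ = 4.9744, so e_4 = (-0.3468, -0.3049, -0.5740, 0.0299, 0.6756).
Qᵀb = (3.2863, -1.6347, -1.3058, -3.2704).
Back-substitute: x_4 = -3.2704/4.9744 = -0.6574.
x_3 = (-1.3058 + 2.9069·(-0.6574))/6.6622 = -0.4829.
x_2 = (-1.6347 − 1.0403·(-0.4829) − 2.4026·(-0.6574))/4.0373 = 0.1108.
x_1 = (3.2863 − 3.8341·0.1108 + 4.7469·(-0.4829) + 0.1826·(-0.6574))/5.4772 = 0.0821.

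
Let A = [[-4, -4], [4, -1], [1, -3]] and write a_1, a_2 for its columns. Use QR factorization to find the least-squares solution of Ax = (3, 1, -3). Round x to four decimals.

x = (-0.3218, -0.0425)

a_1 = (-4, 4, 1); ‖a_1‖ = 5.7446, so e_1 = (-0.6963, 0.6963, 0.1741).
e_1·a_2 = (-0.6963)·(-4) + 0.6963·(-1) + 0.1741·(-3) = 1.5667.
u_2 = a_2 − 1.5667·e_1 = (-2.9091, -2.0909, -3.2727).
‖u_2‖ = 4.8524, so e_2 = (-0.5995, -0.4309, -0.6745).
Qᵀb = (-1.9149, -0.2061).
Back-substitute: x_2 = -0.2061/4.8524 = -0.0425.
x_1 = (-1.9149 − 1.5667·(-0.0425))/5.7446 = -0.3218.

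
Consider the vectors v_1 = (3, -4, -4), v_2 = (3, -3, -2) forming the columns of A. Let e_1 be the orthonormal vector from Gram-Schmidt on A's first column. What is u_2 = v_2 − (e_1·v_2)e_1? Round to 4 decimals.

v_1 = (3, -4, -4); ‖v_1‖ = 6.4031, so e_1 = (0.4685, -0.6247, -0.6247).
e_1·v_2 = 0.4685·3 + (-0.6247)·(-3) + (-0.6247)·(-2) = 4.5290.
u_2 = v_2 − 4.5290·e_1 = (0.8780, -0.1707, 0.8293).

u_2 = (0.8780, -0.1707, 0.8293)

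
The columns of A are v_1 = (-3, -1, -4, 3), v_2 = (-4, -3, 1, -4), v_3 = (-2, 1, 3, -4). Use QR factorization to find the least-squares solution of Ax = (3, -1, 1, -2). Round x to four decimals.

v_1 = (-3, -1, -4, 3); ‖v_1‖ = 5.9161, so q_1 = (-0.5071, -0.1690, -0.6761, 0.5071).
q_1·v_2 = (-0.5071)·(-4) + (-0.1690)·(-3) + (-0.6761)·1 + 0.5071·(-4) = -0.1690.
u_2 = v_2 + 0.1690·q_1 = (-4.0857, -3.0286, 0.8857, -3.9143).
‖u_2‖ = 6.4785, so q_2 = (-0.6307, -0.4675, 0.1367, -0.6042).
q_1·v_3 = (-0.5071)·(-2) + (-0.1690)·1 + (-0.6761)·3 + 0.5071·(-4) = -3.2116; q_2·v_3 = (-0.6307)·(-2) + (-0.4675)·1 + 0.1367·3 + (-0.6042)·(-4) = 3.6207.
u_3 = v_3 + 3.2116·q_1 − 3.6207·q_2 = (-1.3451, 2.1498, 0.3336, -0.1838).
‖u_3‖ = 2.5644, so q_3 = (-0.5246, 0.8383, 0.1301, -0.0717).
Qᵀb = (-3.0426, -0.0794, -2.1386).
Back-substitute: x_3 = -2.1386/2.5644 = -0.8340.
x_2 = (-0.0794 − 3.6207·(-0.8340))/6.4785 = 0.4538.
x_1 = (-3.0426 + 0.1690·0.4538 + 3.2116·(-0.8340))/5.9161 = -0.9540.

x = (-0.9540, 0.4538, -0.8340)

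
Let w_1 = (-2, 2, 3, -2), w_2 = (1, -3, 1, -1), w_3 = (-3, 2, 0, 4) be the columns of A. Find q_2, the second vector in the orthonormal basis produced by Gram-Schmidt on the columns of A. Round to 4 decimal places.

w_1 = (-2, 2, 3, -2); ‖w_1‖ = 4.5826, so q_1 = (-0.4364, 0.4364, 0.6547, -0.4364).
q_1·w_2 = (-0.4364)·1 + 0.4364·(-3) + 0.6547·1 + (-0.4364)·(-1) = -0.6547.
u_2 = w_2 + 0.6547·q_1 = (0.7143, -2.7143, 1.4286, -1.2857).
‖u_2‖ = 3.4017, so q_2 = (0.2100, -0.7979, 0.4200, -0.3780).

q_2 = (0.2100, -0.7979, 0.4200, -0.3780)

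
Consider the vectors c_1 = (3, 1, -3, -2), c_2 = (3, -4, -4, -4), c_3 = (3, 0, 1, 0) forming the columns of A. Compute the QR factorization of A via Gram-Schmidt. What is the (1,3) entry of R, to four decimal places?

c_1 = (3, 1, -3, -2); ‖c_1‖ = 4.7958, so q_1 = (0.6255, 0.2085, -0.6255, -0.4170).
r_{13} = q_1·c_3 = 1.2511.

r_{13} = 1.2511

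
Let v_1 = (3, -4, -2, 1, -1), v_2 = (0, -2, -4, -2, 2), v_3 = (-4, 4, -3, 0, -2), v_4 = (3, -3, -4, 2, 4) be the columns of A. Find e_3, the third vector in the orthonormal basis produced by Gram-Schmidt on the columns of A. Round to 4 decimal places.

v_1 = (3, -4, -2, 1, -1); ‖v_1‖ = 5.5678, so e_1 = (0.5388, -0.7184, -0.3592, 0.1796, -0.1796).
e_1·v_2 = 0.5388·0 + (-0.7184)·(-2) + (-0.3592)·(-4) + 0.1796·(-2) + (-0.1796)·2 = 2.1553.
u_2 = v_2 − 2.1553·e_1 = (-1.1613, -0.4516, -3.2258, -2.3871, 2.3871).
‖u_2‖ = 4.8327, so e_2 = (-0.2403, -0.0934, -0.6675, -0.4939, 0.4939).
e_1·v_3 = 0.5388·(-4) + (-0.7184)·4 + (-0.3592)·(-3) + 0.1796·0 + (-0.1796)·(-2) = -3.5921; e_2·v_3 = (-0.2403)·(-4) + (-0.0934)·4 + (-0.6675)·(-3) + (-0.4939)·0 + 0.4939·(-2) = 1.6020.
u_3 = v_3 + 3.5921·e_1 − 1.6020·e_2 = (-1.6796, 1.5691, -3.2210, 1.4365, -3.4365).
‖u_3‖ = 5.4342, so e_3 = (-0.3091, 0.2887, -0.5927, 0.2643, -0.6324).

e_3 = (-0.3091, 0.2887, -0.5927, 0.2643, -0.6324)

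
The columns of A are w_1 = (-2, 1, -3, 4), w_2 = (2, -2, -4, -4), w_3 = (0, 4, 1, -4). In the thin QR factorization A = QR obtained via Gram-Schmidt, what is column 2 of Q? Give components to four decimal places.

q_2 = (0.2202, -0.2752, -0.8257, -0.4404)

w_1 = (-2, 1, -3, 4); ‖w_1‖ = 5.4772, so q_1 = (-0.3651, 0.1826, -0.5477, 0.7303).
q_1·w_2 = (-0.3651)·2 + 0.1826·(-2) + (-0.5477)·(-4) + 0.7303·(-4) = -1.8257.
u_2 = w_2 + 1.8257·q_1 = (1.3333, -1.6667, -5.0000, -2.6667).
‖u_2‖ = 6.0553, so q_2 = (0.2202, -0.2752, -0.8257, -0.4404).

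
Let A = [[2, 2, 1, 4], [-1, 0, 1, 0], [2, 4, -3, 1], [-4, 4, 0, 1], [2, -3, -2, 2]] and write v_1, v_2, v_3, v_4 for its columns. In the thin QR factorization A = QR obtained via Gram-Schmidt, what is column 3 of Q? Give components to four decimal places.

v_1 = (2, -1, 2, -4, 2); ‖v_1‖ = 5.3852, so q_1 = (0.3714, -0.1857, 0.3714, -0.7428, 0.3714).
q_1·v_2 = 0.3714·2 + (-0.1857)·0 + 0.3714·4 + (-0.7428)·4 + 0.3714·(-3) = -1.8570.
u_2 = v_2 + 1.8570·q_1 = (2.6897, -0.3448, 4.6897, 2.6207, -2.3103).
‖u_2‖ = 6.4461, so q_2 = (0.4173, -0.0535, 0.7275, 0.4066, -0.3584).
q_1·v_3 = 0.3714·1 + (-0.1857)·1 + 0.3714·(-3) + (-0.7428)·0 + 0.3714·(-2) = -1.6713; q_2·v_3 = 0.4173·1 + (-0.0535)·1 + 0.7275·(-3) + 0.4066·0 + (-0.3584)·(-2) = -1.1020.
u_3 = v_3 + 1.6713·q_1 + 1.1020·q_2 = (2.0805, 0.6307, -1.5776, -0.7934, -1.7743).
‖u_3‖ = 3.3155, so q_3 = (0.6275, 0.1902, -0.4758, -0.2393, -0.5351).

q_3 = (0.6275, 0.1902, -0.4758, -0.2393, -0.5351)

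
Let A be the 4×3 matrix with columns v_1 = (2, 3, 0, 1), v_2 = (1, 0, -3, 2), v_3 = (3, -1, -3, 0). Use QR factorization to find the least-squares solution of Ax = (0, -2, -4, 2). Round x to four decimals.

v_1 = (2, 3, 0, 1); ‖v_1‖ = 3.7417, so e_1 = (0.5345, 0.8018, 0.0000, 0.2673).
e_1·v_2 = 0.5345·1 + 0.8018·0 + 0.0000·(-3) + 0.2673·2 = 1.0690.
u_2 = v_2 − 1.0690·e_1 = (0.4286, -0.8571, -3.0000, 1.7143).
‖u_2‖ = 3.5857, so e_2 = (0.1195, -0.2390, -0.8367, 0.4781).
e_1·v_3 = 0.5345·3 + 0.8018·(-1) + 0.0000·(-3) + 0.2673·0 = 0.8018; e_2·v_3 = 0.1195·3 + (-0.2390)·(-1) + (-0.8367)·(-3) + 0.4781·0 = 3.1076.
u_3 = v_3 − 0.8018·e_1 − 3.1076·e_2 = (2.2000, -0.9000, -0.4000, -1.7000).
‖u_3‖ = 2.9496, so e_3 = (0.7459, -0.3051, -0.1356, -0.5764).
Qᵀb = (-1.0690, 4.7809, 0.0000).
Back-substitute: x_3 = 0.0000/2.9496 = 0.0000.
x_2 = (4.7809 − 3.1076·0.0000)/3.5857 = 1.3333.
x_1 = (-1.0690 − 1.0690·1.3333 − 0.8018·0.0000)/3.7417 = -0.6667.

x = (-0.6667, 1.3333, 0.0000)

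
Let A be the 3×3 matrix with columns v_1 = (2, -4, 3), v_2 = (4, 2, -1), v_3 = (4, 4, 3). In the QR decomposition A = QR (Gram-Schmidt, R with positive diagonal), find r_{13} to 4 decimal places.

v_1 = (2, -4, 3); ‖v_1‖ = 5.3852, so q_1 = (0.3714, -0.7428, 0.5571).
r_{13} = q_1·v_3 = 0.1857.

r_{13} = 0.1857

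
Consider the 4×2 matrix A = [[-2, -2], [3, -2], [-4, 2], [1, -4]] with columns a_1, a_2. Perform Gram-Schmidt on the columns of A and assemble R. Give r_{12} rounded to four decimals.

r_{12} = -2.5560

q_1 = a_1/‖a_1‖ = (-2, 3, -4, 1)/5.4772 = (-0.3651, 0.5477, -0.7303, 0.1826).
r_{12} = q_1·a_2 = -2.5560.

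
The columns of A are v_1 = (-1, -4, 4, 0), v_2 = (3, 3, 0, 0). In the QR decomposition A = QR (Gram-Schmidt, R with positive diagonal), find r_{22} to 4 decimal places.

r_{22} = 3.3439

v_1 = (-1, -4, 4, 0); ‖v_1‖ = 5.7446, so q_1 = (-0.1741, -0.6963, 0.6963, 0.0000).
q_1·v_2 = (-0.1741)·3 + (-0.6963)·3 + 0.6963·0 + 0.0000·0 = -2.6112.
u_2 = v_2 + 2.6112·q_1 = (2.5455, 1.1818, 1.8182, 0.0000).
r_{22} = ‖u_2‖ = 3.3439.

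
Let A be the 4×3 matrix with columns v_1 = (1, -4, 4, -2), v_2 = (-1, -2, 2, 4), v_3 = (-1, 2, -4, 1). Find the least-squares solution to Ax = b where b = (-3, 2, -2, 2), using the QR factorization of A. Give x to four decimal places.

v_1 = (1, -4, 4, -2); ‖v_1‖ = 6.0828, so q_1 = (0.1644, -0.6576, 0.6576, -0.3288).
q_1·v_2 = 0.1644·(-1) + (-0.6576)·(-2) + 0.6576·2 + (-0.3288)·4 = 1.1508.
u_2 = v_2 − 1.1508·q_1 = (-1.1892, -1.2432, 1.2432, 4.3784).
‖u_2‖ = 4.8658, so q_2 = (-0.2444, -0.2555, 0.2555, 0.8998).
q_1·v_3 = 0.1644·(-1) + (-0.6576)·2 + 0.6576·(-4) + (-0.3288)·1 = -4.4388; q_2·v_3 = (-0.2444)·(-1) + (-0.2555)·2 + 0.2555·(-4) + 0.8998·1 = -0.3888.
u_3 = v_3 + 4.4388·q_1 + 0.3888·q_2 = (-0.3653, -1.0183, -0.9817, -0.1096).
‖u_3‖ = 1.4650, so q_3 = (-0.2494, -0.6951, -0.6701, -0.0748).
Qᵀb = (-3.7812, 1.5108, 0.5486).
Back-substitute: x_3 = 0.5486/1.4650 = 0.3745.
x_2 = (1.5108 + 0.3888·0.3745)/4.8658 = 0.3404.
x_1 = (-3.7812 − 1.1508·0.3404 + 4.4388·0.3745)/6.0828 = -0.4128.

x = (-0.4128, 0.3404, 0.3745)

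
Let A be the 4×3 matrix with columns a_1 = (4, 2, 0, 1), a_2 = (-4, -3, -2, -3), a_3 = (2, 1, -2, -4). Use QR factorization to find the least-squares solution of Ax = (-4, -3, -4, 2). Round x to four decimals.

x = (3.2918, 3.1202, -1.8541)

q_1 = a_1/‖a_1‖ = (4, 2, 0, 1)/4.5826 = (0.8729, 0.4364, 0.0000, 0.2182).
r_{12} = q_1·a_2 = -5.4554.
u_2 = a_2 + 5.4554·q_1 = (0.7619, -0.6190, -2.0000, -1.8095).
‖u_2‖ = 2.8702, so q_2 = (0.2655, -0.2157, -0.6968, -0.6305).
r_{13} = q_1·a_3 = 1.3093; r_{23} = q_2·a_3 = 4.2307.
u_3 = a_3 − 1.3093·q_1 − 4.2307·q_2 = (-0.2659, 1.3410, 0.9480, -1.6185).
‖u_3‖ = 2.3211, so q_3 = (-0.1146, 0.5778, 0.4084, -0.6973).
Qᵀb = (-4.3644, 1.1116, -4.3034).
Back-substitute: x_3 = -4.3034/2.3211 = -1.8541.
x_2 = (1.1116 − 4.2307·(-1.8541))/2.8702 = 3.1202.
x_1 = (-4.3644 + 5.4554·3.1202 − 1.3093·(-1.8541))/4.5826 = 3.2918.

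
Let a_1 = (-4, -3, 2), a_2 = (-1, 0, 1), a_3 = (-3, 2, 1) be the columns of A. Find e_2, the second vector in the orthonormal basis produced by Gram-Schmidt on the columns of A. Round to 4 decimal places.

e_1 = a_1/‖a_1‖ = (-4, -3, 2)/5.3852 = (-0.7428, -0.5571, 0.3714).
r_{12} = e_1·a_2 = 1.1142.
u_2 = a_2 − 1.1142·e_1 = (-0.1724, 0.6207, 0.5862).
‖u_2‖ = 0.8710, so e_2 = (-0.1980, 0.7126, 0.6730).

e_2 = (-0.1980, 0.7126, 0.6730)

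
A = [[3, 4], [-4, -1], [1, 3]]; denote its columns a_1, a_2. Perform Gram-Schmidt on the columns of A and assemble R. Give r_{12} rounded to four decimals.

e_1 = a_1/‖a_1‖ = (3, -4, 1)/5.0990 = (0.5883, -0.7845, 0.1961).
r_{12} = e_1·a_2 = 3.7262.

r_{12} = 3.7262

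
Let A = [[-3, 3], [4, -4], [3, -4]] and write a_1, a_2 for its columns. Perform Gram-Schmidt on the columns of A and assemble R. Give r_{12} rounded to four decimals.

r_{12} = -6.3454

e_1 = a_1/‖a_1‖ = (-3, 4, 3)/5.8310 = (-0.5145, 0.6860, 0.5145).
r_{12} = e_1·a_2 = -6.3454.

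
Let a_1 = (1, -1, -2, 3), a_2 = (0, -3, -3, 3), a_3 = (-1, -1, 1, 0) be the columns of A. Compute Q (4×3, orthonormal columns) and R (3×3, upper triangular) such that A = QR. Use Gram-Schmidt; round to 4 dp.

q_1 = a_1/‖a_1‖ = (1, -1, -2, 3)/3.8730 = (0.2582, -0.2582, -0.5164, 0.7746).
r_{12} = q_1·a_2 = 4.6476.
u_2 = a_2 − 4.6476·q_1 = (-1.2000, -1.8000, -0.6000, -0.6000).
‖u_2‖ = 2.3238, so q_2 = (-0.5164, -0.7746, -0.2582, -0.2582).
r_{13} = q_1·a_3 = -0.5164; r_{23} = q_2·a_3 = 1.0328.
u_3 = a_3 + 0.5164·q_1 − 1.0328·q_2 = (-0.3333, -0.3333, 1.0000, 0.6667).
‖u_3‖ = 1.2910, so q_3 = (-0.2582, -0.2582, 0.7746, 0.5164).

Q = [[0.2582, -0.5164, -0.2582], [-0.2582, -0.7746, -0.2582], [-0.5164, -0.2582, 0.7746], [0.7746, -0.2582, 0.5164]], R = [[3.8730, 4.6476, -0.5164], [0.0000, 2.3238, 1.0328], [0.0000, 0.0000, 1.2910]]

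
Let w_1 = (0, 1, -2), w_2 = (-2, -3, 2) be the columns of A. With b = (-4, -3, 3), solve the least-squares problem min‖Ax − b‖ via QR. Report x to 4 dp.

w_1 = (0, 1, -2); ‖w_1‖ = 2.2361, so q_1 = (0.0000, 0.4472, -0.8944).
q_1·w_2 = 0.0000·(-2) + 0.4472·(-3) + (-0.8944)·2 = -3.1305.
u_2 = w_2 + 3.1305·q_1 = (-2.0000, -1.6000, -0.8000).
‖u_2‖ = 2.6833, so q_2 = (-0.7454, -0.5963, -0.2981).
Qᵀb = (-4.0249, 3.8759).
Back-substitute: x_2 = 3.8759/2.6833 = 1.4444.
x_1 = (-4.0249 + 3.1305·1.4444)/2.2361 = 0.2222.

x = (0.2222, 1.4444)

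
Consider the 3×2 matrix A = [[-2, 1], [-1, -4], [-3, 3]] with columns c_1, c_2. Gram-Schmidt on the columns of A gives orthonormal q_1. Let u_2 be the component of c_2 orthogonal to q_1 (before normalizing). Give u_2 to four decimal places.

c_1 = (-2, -1, -3); ‖c_1‖ = 3.7417, so q_1 = (-0.5345, -0.2673, -0.8018).
q_1·c_2 = (-0.5345)·1 + (-0.2673)·(-4) + (-0.8018)·3 = -1.8708.
u_2 = c_2 + 1.8708·q_1 = (0.0000, -4.5000, 1.5000).

u_2 = (0.0000, -4.5000, 1.5000)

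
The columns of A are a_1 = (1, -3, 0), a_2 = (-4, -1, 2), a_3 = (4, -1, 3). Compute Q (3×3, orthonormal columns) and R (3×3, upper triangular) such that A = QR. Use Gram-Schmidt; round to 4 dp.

q_1 = a_1/‖a_1‖ = (1, -3, 0)/3.1623 = (0.3162, -0.9487, 0.0000).
r_{12} = q_1·a_2 = -0.3162.
u_2 = a_2 + 0.3162·q_1 = (-3.9000, -1.3000, 2.0000).
‖u_2‖ = 4.5717, so q_2 = (-0.8531, -0.2844, 0.4375).
r_{13} = q_1·a_3 = 2.2136; r_{23} = q_2·a_3 = -1.8155.
u_3 = a_3 − 2.2136·q_1 + 1.8155·q_2 = (1.7512, 0.5837, 3.7943).
‖u_3‖ = 4.2195, so q_3 = (0.4150, 0.1383, 0.8992).

Q = [[0.3162, -0.8531, 0.4150], [-0.9487, -0.2844, 0.1383], [0.0000, 0.4375, 0.8992]], R = [[3.1623, -0.3162, 2.2136], [0.0000, 4.5717, -1.8155], [0.0000, 0.0000, 4.2195]]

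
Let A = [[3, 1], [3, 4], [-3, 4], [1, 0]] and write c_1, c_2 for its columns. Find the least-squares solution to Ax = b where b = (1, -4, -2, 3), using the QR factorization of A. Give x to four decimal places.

c_1 = (3, 3, -3, 1); ‖c_1‖ = 5.2915, so q_1 = (0.5669, 0.5669, -0.5669, 0.1890).
q_1·c_2 = 0.5669·1 + 0.5669·4 + (-0.5669)·4 + 0.1890·0 = 0.5669.
u_2 = c_2 − 0.5669·q_1 = (0.6786, 3.6786, 4.3214, -0.1071).
‖u_2‖ = 5.7165, so q_2 = (0.1187, 0.6435, 0.7560, -0.0187).
Qᵀb = (0.0000, -4.0234).
Back-substitute: x_2 = -4.0234/5.7165 = -0.7038.
x_1 = (0.0000 − 0.5669·(-0.7038))/5.2915 = 0.0754.

x = (0.0754, -0.7038)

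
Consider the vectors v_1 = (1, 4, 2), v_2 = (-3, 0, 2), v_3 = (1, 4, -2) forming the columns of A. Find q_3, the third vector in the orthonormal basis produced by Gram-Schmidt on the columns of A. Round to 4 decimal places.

q_3 = (-0.4851, 0.4851, -0.7276)

q_1 = v_1/‖v_1‖ = (1, 4, 2)/4.5826 = (0.2182, 0.8729, 0.4364).
r_{12} = q_1·v_2 = 0.2182.
u_2 = v_2 − 0.2182·q_1 = (-3.0476, -0.1905, 1.9048).
‖u_2‖ = 3.5989, so q_2 = (-0.8468, -0.0529, 0.5293).
r_{13} = q_1·v_3 = 2.8368; r_{23} = q_2·v_3 = -2.1170.
u_3 = v_3 − 2.8368·q_1 + 2.1170·q_2 = (-1.4118, 1.4118, -2.1176).
‖u_3‖ = 2.9104, so q_3 = (-0.4851, 0.4851, -0.7276).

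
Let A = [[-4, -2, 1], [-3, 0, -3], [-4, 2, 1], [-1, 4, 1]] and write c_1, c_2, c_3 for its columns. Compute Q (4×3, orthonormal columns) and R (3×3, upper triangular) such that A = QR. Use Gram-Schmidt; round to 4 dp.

Q = [[-0.6172, -0.4899, 0.4170], [-0.4629, -0.0588, -0.8772], [-0.6172, 0.3331, 0.2157], [-0.1543, 0.8035, 0.1007]], R = [[6.4807, -0.6172, 0.0000], [0.0000, 4.8599, 0.8231], [0.0000, 0.0000, 3.3649]]

q_1 = c_1/‖c_1‖ = (-4, -3, -4, -1)/6.4807 = (-0.6172, -0.4629, -0.6172, -0.1543).
r_{12} = q_1·c_2 = -0.6172.
u_2 = c_2 + 0.6172·q_1 = (-2.3810, -0.2857, 1.6190, 3.9048).
‖u_2‖ = 4.8599, so q_2 = (-0.4899, -0.0588, 0.3331, 0.8035).
r_{13} = q_1·c_3 = 0.0000; r_{23} = q_2·c_3 = 0.8231.
u_3 = c_3 + 0.0000·q_1 − 0.8231·q_2 = (1.4032, -2.9516, 0.7258, 0.3387).
‖u_3‖ = 3.3649, so q_3 = (0.4170, -0.8772, 0.2157, 0.1007).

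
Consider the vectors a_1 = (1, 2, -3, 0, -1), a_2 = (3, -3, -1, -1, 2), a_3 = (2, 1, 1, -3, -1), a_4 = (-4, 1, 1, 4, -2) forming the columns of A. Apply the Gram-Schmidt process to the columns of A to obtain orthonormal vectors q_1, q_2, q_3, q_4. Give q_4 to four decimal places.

q_1 = a_1/‖a_1‖ = (1, 2, -3, 0, -1)/3.8730 = (0.2582, 0.5164, -0.7746, 0.0000, -0.2582).
r_{12} = q_1·a_2 = -0.5164.
u_2 = a_2 + 0.5164·q_1 = (3.1333, -2.7333, -1.4000, -1.0000, 1.8667).
‖u_2‖ = 4.8717, so q_2 = (0.6432, -0.5611, -0.2874, -0.2053, 0.3832).
r_{13} = q_1·a_3 = 0.5164; r_{23} = q_2·a_3 = 0.6705.
u_3 = a_3 − 0.5164·q_1 − 0.6705·q_2 = (1.4354, 1.1096, 1.5927, -2.8624, -1.1236).
‖u_3‖ = 3.9094, so q_3 = (0.3672, 0.2838, 0.4074, -0.7322, -0.2874).
r_{14} = q_1·a_4 = -0.7746; r_{24} = q_2·a_4 = -5.0085; r_{34} = q_3·a_4 = -3.1313.
u_4 = a_4 + 0.7746·q_1 + 5.0085·q_2 + 3.1313·q_3 = (0.5710, -0.5214, 0.2364, 0.6793, -1.1808).
‖u_4‖ = 1.5842, so q_4 = (0.3605, -0.3291, 0.1492, 0.4288, -0.7454).

q_4 = (0.3605, -0.3291, 0.1492, 0.4288, -0.7454)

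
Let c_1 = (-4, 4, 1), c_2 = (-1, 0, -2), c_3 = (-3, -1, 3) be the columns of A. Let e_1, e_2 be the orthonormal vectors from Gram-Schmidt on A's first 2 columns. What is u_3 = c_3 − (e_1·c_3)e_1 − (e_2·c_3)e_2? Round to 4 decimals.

u_3 = (-2.2360, -2.5155, 1.1180)

c_1 = (-4, 4, 1); ‖c_1‖ = 5.7446, so e_1 = (-0.6963, 0.6963, 0.1741).
e_1·c_2 = (-0.6963)·(-1) + 0.6963·0 + 0.1741·(-2) = 0.3482.
u_2 = c_2 − 0.3482·e_1 = (-0.7576, -0.2424, -2.0606).
‖u_2‖ = 2.2088, so e_2 = (-0.3430, -0.1098, -0.9329).
e_1·c_3 = (-0.6963)·(-3) + 0.6963·(-1) + 0.1741·3 = 1.9149; e_2·c_3 = (-0.3430)·(-3) + (-0.1098)·(-1) + (-0.9329)·3 = -1.6600.
u_3 = c_3 − 1.9149·e_1 + 1.6600·e_2 = (-2.2360, -2.5155, 1.1180).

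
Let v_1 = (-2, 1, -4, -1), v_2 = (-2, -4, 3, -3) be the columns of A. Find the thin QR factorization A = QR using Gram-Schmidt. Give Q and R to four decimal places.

v_1 = (-2, 1, -4, -1); ‖v_1‖ = 4.6904, so q_1 = (-0.4264, 0.2132, -0.8528, -0.2132).
q_1·v_2 = (-0.4264)·(-2) + 0.2132·(-4) + (-0.8528)·3 + (-0.2132)·(-3) = -1.9188.
u_2 = v_2 + 1.9188·q_1 = (-2.8182, -3.5909, 1.3636, -3.4091).
‖u_2‖ = 5.8582, so q_2 = (-0.4811, -0.6130, 0.2328, -0.5819).

Q = [[-0.4264, -0.4811], [0.2132, -0.6130], [-0.8528, 0.2328], [-0.2132, -0.5819]], R = [[4.6904, -1.9188], [0.0000, 5.8582]]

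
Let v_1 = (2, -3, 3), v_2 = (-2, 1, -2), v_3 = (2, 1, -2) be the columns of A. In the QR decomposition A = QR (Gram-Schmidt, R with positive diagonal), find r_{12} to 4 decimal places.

r_{12} = -2.7716

v_1 = (2, -3, 3); ‖v_1‖ = 4.6904, so e_1 = (0.4264, -0.6396, 0.6396).
r_{12} = e_1·v_2 = -2.7716.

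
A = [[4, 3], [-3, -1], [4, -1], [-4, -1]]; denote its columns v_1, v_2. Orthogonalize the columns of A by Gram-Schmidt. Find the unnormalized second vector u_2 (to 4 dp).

u_2 = (1.9474, -0.2105, -2.0526, 0.0526)

v_1 = (4, -3, 4, -4); ‖v_1‖ = 7.5498, so q_1 = (0.5298, -0.3974, 0.5298, -0.5298).
q_1·v_2 = 0.5298·3 + (-0.3974)·(-1) + 0.5298·(-1) + (-0.5298)·(-1) = 1.9868.
u_2 = v_2 − 1.9868·q_1 = (1.9474, -0.2105, -2.0526, 0.0526).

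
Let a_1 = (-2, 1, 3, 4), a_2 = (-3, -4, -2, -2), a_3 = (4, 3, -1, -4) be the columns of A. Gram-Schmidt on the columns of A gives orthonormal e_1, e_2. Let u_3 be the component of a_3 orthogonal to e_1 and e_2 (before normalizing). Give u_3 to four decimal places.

u_3 = (-0.7801, 0.7872, 0.7305, -1.1348)

a_1 = (-2, 1, 3, 4); ‖a_1‖ = 5.4772, so e_1 = (-0.3651, 0.1826, 0.5477, 0.7303).
e_1·a_2 = (-0.3651)·(-3) + 0.1826·(-4) + 0.5477·(-2) + 0.7303·(-2) = -2.1909.
u_2 = a_2 + 2.1909·e_1 = (-3.8000, -3.6000, -0.8000, -0.4000).
‖u_2‖ = 5.3104, so e_2 = (-0.7156, -0.6779, -0.1506, -0.0753).
e_1·a_3 = (-0.3651)·4 + 0.1826·3 + 0.5477·(-1) + 0.7303·(-4) = -4.3818; e_2·a_3 = (-0.7156)·4 + (-0.6779)·3 + (-0.1506)·(-1) + (-0.0753)·(-4) = -4.4441.
u_3 = a_3 + 4.3818·e_1 + 4.4441·e_2 = (-0.7801, 0.7872, 0.7305, -1.1348).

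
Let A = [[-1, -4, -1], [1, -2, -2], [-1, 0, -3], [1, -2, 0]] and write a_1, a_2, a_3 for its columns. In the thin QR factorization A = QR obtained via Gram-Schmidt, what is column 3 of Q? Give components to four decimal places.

a_1 = (-1, 1, -1, 1); ‖a_1‖ = 2.0000, so q_1 = (-0.5000, 0.5000, -0.5000, 0.5000).
q_1·a_2 = (-0.5000)·(-4) + 0.5000·(-2) + (-0.5000)·0 + 0.5000·(-2) = 0.0000.
u_2 = a_2 + 0.0000·q_1 = (-4.0000, -2.0000, 0.0000, -2.0000).
‖u_2‖ = 4.8990, so q_2 = (-0.8165, -0.4082, 0.0000, -0.4082).
q_1·a_3 = (-0.5000)·(-1) + 0.5000·(-2) + (-0.5000)·(-3) + 0.5000·0 = 1.0000; q_2·a_3 = (-0.8165)·(-1) + (-0.4082)·(-2) + 0.0000·(-3) + (-0.4082)·0 = 1.6330.
u_3 = a_3 − 1.0000·q_1 − 1.6330·q_2 = (0.8333, -1.8333, -2.5000, 0.1667).
‖u_3‖ = 3.2146, so q_3 = (0.2592, -0.5703, -0.7777, 0.0518).

q_3 = (0.2592, -0.5703, -0.7777, 0.0518)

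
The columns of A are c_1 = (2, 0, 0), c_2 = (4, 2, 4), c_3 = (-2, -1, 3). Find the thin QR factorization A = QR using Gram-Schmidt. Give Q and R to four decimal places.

Q = [[1.0000, 0.0000, 0.0000], [0.0000, 0.4472, -0.8944], [0.0000, 0.8944, 0.4472]], R = [[2.0000, 4.0000, -2.0000], [0.0000, 4.4721, 2.2361], [0.0000, 0.0000, 2.2361]]

c_1 = (2, 0, 0); ‖c_1‖ = 2.0000, so e_1 = (1.0000, 0.0000, 0.0000).
e_1·c_2 = 1.0000·4 + 0.0000·2 + 0.0000·4 = 4.0000.
u_2 = c_2 − 4.0000·e_1 = (0.0000, 2.0000, 4.0000).
‖u_2‖ = 4.4721, so e_2 = (0.0000, 0.4472, 0.8944).
e_1·c_3 = 1.0000·(-2) + 0.0000·(-1) + 0.0000·3 = -2.0000; e_2·c_3 = 0.0000·(-2) + 0.4472·(-1) + 0.8944·3 = 2.2361.
u_3 = c_3 + 2.0000·e_1 − 2.2361·e_2 = (0.0000, -2.0000, 1.0000).
‖u_3‖ = 2.2361, so e_3 = (0.0000, -0.8944, 0.4472).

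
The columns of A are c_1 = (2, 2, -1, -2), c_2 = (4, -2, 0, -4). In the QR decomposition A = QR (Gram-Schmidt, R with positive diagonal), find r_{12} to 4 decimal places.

q_1 = c_1/‖c_1‖ = (2, 2, -1, -2)/3.6056 = (0.5547, 0.5547, -0.2774, -0.5547).
r_{12} = q_1·c_2 = 3.3282.

r_{12} = 3.3282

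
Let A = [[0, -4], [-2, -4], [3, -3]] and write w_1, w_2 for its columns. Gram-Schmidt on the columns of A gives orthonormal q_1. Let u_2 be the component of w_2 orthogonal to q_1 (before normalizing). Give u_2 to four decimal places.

u_2 = (-4.0000, -4.1538, -2.7692)

w_1 = (0, -2, 3); ‖w_1‖ = 3.6056, so q_1 = (0.0000, -0.5547, 0.8321).
q_1·w_2 = 0.0000·(-4) + (-0.5547)·(-4) + 0.8321·(-3) = -0.2774.
u_2 = w_2 + 0.2774·q_1 = (-4.0000, -4.1538, -2.7692).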